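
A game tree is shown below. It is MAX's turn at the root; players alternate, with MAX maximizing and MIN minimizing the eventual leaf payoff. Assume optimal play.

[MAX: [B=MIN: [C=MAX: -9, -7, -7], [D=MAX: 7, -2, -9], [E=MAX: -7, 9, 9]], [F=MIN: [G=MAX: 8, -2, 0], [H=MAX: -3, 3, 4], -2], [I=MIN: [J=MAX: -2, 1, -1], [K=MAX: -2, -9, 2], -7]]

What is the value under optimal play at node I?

-7

J: max(-2, 1, -1) = 1
K: max(-2, -9, 2) = 2
I: min(1, 2, -7) = -7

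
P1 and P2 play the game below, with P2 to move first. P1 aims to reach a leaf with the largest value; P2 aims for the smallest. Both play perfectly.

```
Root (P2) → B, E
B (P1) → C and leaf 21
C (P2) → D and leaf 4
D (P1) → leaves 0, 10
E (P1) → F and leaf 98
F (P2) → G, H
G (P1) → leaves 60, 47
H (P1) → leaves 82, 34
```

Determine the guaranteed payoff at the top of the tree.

D (P1): max(0, 10) = 10
C (P2): min(10, 4) = 4
B (P1): max(4, 21) = 21
G (P1): max(60, 47) = 60
H (P1): max(82, 34) = 82
F (P2): min(60, 82) = 60
E (P1): max(60, 98) = 98
Root (P2): min(21, 98) = 21

21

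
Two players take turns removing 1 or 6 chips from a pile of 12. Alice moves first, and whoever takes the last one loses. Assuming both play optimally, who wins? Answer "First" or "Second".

Mark each pile size as W (mover wins) or L (mover loses):
i:   0  1  2  3  4  5  6  7  8  9 10 11 12
     W  L  W  L  W  L  W  W  L  W  L  W  L
Position 12 is L, so the second player wins.

Second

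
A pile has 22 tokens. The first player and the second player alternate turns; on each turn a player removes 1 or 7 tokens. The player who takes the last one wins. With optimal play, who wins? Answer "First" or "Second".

Positions where the player to move wins (W) vs loses (L):
i:   0  1  2  3  4  5  6  7  8  9 10 11 12 13 14 15 16 17 18 19 20 21 22
     L  W  L  W  L  W  L  W  L  W  L  W  L  W  L  W  L  W  L  W  L  W  L
Position 22 is L, so the second player wins.

Second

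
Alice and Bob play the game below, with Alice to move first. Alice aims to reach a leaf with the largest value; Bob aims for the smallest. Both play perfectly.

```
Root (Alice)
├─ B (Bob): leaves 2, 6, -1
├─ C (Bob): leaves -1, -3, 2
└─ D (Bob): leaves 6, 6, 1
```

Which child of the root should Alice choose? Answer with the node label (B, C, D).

D

B (Bob): min(2, 6, -1) = -1
C (Bob): min(-1, -3, 2) = -3
D (Bob): min(6, 6, 1) = 1
Root (Alice): max(-1, -3, 1) = 1
Alice picks the child with the highest value: D (value 1).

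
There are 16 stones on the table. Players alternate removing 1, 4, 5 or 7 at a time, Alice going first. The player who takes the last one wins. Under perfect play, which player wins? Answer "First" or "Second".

Compute winning (W) and losing (L) positions by backward induction:
i:   0  1  2  3  4  5  6  7  8  9 10 11 12 13 14 15 16
     L  W  L  W  W  W  W  W  L  W  L  W  W  W  W  W  L
Position 16 is L, so the second player wins.

Second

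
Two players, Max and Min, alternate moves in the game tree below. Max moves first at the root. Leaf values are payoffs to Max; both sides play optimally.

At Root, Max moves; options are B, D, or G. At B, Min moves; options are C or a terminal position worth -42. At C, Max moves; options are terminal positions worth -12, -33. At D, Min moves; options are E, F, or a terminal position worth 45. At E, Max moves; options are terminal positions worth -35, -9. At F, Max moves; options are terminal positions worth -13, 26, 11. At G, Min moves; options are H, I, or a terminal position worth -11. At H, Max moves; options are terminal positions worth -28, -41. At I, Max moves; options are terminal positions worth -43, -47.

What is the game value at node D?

-9

E: max(-35, -9) = -9
F: max(-13, 26, 11) = 26
D: min(-9, 26, 45) = -9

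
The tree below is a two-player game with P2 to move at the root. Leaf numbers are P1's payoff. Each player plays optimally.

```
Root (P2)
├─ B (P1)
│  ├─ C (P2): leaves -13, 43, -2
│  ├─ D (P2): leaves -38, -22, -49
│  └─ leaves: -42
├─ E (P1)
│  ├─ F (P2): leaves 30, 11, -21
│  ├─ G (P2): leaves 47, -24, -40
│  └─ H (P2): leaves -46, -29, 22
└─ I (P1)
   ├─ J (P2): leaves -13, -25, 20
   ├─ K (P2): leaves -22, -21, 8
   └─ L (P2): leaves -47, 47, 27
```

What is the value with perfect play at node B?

C: min(-13, 43, -2) = -13
D: min(-38, -22, -49) = -49
B: max(-13, -49, -42) = -13

-13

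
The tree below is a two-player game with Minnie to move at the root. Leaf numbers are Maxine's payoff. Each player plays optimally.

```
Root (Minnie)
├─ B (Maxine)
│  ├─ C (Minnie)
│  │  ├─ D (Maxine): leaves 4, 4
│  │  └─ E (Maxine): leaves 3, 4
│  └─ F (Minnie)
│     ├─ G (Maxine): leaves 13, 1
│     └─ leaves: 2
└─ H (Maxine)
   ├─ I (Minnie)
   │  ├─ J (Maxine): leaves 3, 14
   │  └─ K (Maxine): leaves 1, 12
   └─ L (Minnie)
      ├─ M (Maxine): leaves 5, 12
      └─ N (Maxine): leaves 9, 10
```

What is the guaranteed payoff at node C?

D: max(4, 4) = 4
E: max(3, 4) = 4
C: min(4, 4) = 4

4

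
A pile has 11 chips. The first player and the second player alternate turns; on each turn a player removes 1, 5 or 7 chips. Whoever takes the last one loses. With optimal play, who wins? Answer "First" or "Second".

Positions where the player to move wins (W) vs loses (L):
i:   0  1  2  3  4  5  6  7  8  9 10 11
     W  L  W  L  W  L  W  L  W  L  W  L
Position 11 is L, so the second player wins.

Second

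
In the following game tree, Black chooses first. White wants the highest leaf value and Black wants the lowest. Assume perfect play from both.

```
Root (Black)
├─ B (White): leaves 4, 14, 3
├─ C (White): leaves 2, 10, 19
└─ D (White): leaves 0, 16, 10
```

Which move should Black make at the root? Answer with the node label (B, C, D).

B (White): max(4, 14, 3) = 14
C (White): max(2, 10, 19) = 19
D (White): max(0, 16, 10) = 16
Root (Black): min(14, 19, 16) = 14
Black picks the child with the lowest value: B (value 14).

B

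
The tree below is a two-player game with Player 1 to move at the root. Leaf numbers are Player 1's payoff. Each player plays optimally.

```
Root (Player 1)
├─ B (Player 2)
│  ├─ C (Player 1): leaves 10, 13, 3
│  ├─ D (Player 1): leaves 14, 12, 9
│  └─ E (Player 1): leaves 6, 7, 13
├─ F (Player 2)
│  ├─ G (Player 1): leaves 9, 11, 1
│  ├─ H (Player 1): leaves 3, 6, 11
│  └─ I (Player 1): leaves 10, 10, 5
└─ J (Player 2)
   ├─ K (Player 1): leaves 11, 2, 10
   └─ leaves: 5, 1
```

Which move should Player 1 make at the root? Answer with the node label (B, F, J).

B

C (Player 1): max(10, 13, 3) = 13
D (Player 1): max(14, 12, 9) = 14
E (Player 1): max(6, 7, 13) = 13
B (Player 2): min(13, 14, 13) = 13
G (Player 1): max(9, 11, 1) = 11
H (Player 1): max(3, 6, 11) = 11
I (Player 1): max(10, 10, 5) = 10
F (Player 2): min(11, 11, 10) = 10
K (Player 1): max(11, 2, 10) = 11
J (Player 2): min(11, 5, 1) = 1
Root (Player 1): max(13, 10, 1) = 13
Player 1 picks the child with the highest value: B (value 13).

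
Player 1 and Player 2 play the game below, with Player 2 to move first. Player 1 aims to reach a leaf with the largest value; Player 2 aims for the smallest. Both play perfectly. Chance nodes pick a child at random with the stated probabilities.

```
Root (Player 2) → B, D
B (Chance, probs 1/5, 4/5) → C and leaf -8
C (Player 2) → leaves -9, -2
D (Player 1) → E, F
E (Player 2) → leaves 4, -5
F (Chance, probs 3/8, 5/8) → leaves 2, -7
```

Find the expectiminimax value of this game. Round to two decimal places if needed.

-8.2

C (Player 2): min(-9, -2) = -9
B (Chance): 1/5·-9 + 4/5·-8 = -8.2
E (Player 2): min(4, -5) = -5
F (Chance): 3/8·2 + 5/8·-7 = -3.62
D (Player 1): max(-5, -3.62) = -3.62
Root (Player 2): min(-8.2, -3.62) = -8.2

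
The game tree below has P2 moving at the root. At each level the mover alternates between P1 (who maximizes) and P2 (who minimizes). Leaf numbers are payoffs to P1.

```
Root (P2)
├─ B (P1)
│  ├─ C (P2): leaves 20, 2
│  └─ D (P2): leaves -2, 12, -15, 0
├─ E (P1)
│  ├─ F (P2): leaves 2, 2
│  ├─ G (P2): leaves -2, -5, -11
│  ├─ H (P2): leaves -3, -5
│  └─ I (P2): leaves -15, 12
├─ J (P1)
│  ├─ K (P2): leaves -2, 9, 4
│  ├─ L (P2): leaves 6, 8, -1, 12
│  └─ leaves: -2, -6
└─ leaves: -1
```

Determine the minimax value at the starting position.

-1

C (P2): min(20, 2) = 2
D (P2): min(-2, 12, -15, 0) = -15
B (P1): max(2, -15) = 2
F (P2): min(2, 2) = 2
G (P2): min(-2, -5, -11) = -11
H (P2): min(-3, -5) = -5
I (P2): min(-15, 12) = -15
E (P1): max(2, -11, -5, -15) = 2
K (P2): min(-2, 9, 4) = -2
L (P2): min(6, 8, -1, 12) = -1
J (P1): max(-2, -1, -2, -6) = -1
Root (P2): min(2, 2, -1, -1) = -1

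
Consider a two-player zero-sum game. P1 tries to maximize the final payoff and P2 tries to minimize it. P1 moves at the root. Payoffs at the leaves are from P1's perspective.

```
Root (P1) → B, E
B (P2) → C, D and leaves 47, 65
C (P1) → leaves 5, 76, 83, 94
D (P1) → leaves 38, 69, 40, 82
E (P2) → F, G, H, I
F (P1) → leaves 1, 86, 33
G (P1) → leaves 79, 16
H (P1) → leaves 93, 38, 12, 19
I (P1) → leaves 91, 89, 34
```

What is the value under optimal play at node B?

47

C: max(5, 76, 83, 94) = 94
D: max(38, 69, 40, 82) = 82
B: min(94, 82, 47, 65) = 47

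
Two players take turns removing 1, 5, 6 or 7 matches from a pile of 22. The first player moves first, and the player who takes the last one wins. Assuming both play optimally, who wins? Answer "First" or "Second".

Mark each pile size as W (mover wins) or L (mover loses):
i:   0  1  2  3  4  5  6  7  8  9 10 11 12 13 14 15 16 17 18 19 20 21 22
     L  W  L  W  L  W  W  W  W  W  W  W  L  W  L  W  L  W  W  W  W  W  W
Position 22 is W, so the first player wins.

First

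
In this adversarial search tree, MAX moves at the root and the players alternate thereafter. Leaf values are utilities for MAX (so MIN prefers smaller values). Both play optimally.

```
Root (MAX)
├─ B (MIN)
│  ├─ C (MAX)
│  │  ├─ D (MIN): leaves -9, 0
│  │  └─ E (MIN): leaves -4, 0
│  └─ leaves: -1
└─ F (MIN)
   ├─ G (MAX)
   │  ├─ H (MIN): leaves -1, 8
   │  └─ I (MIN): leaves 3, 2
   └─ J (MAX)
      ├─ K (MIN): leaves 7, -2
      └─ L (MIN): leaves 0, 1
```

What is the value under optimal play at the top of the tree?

0

D (MIN): min(-9, 0) = -9
E (MIN): min(-4, 0) = -4
C (MAX): max(-9, -4) = -4
B (MIN): min(-4, -1) = -4
H (MIN): min(-1, 8) = -1
I (MIN): min(3, 2) = 2
G (MAX): max(-1, 2) = 2
K (MIN): min(7, -2) = -2
L (MIN): min(0, 1) = 0
J (MAX): max(-2, 0) = 0
F (MIN): min(2, 0) = 0
Root (MAX): max(-4, 0) = 0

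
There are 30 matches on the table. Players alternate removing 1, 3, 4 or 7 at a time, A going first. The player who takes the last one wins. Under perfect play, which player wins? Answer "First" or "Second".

Compute winning (W) and losing (L) positions by backward induction:
i:   0  1  2  3  4  5  6  7  8  9 10 11 12 13 14 15 16 17 18 19 20 21 22 23 24 25 26 27 28 29 30
     L  W  L  W  W  W  W  W  L  W  L  W  W  W  W  W  L  W  L  W  W  W  W  W  L  W  L  W  W  W  W
Position 30 is W, so the first player wins.

First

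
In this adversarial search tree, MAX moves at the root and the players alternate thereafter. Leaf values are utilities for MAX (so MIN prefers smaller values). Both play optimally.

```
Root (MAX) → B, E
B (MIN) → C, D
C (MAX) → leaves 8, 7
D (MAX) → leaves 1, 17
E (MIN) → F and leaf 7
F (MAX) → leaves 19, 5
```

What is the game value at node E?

F: max(19, 5) = 19
E: min(19, 7) = 7

7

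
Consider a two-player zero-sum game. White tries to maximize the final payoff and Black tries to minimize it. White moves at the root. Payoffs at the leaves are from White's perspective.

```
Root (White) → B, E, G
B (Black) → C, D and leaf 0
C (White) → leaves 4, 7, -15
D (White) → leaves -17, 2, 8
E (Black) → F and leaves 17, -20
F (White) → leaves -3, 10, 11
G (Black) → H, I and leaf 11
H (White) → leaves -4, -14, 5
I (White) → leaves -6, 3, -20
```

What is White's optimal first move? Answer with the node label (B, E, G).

C (White): max(4, 7, -15) = 7
D (White): max(-17, 2, 8) = 8
B (Black): min(7, 8, 0) = 0
F (White): max(-3, 10, 11) = 11
E (Black): min(11, 17, -20) = -20
H (White): max(-4, -14, 5) = 5
I (White): max(-6, 3, -20) = 3
G (Black): min(5, 3, 11) = 3
Root (White): max(0, -20, 3) = 3
White picks the child with the highest value: G (value 3).

G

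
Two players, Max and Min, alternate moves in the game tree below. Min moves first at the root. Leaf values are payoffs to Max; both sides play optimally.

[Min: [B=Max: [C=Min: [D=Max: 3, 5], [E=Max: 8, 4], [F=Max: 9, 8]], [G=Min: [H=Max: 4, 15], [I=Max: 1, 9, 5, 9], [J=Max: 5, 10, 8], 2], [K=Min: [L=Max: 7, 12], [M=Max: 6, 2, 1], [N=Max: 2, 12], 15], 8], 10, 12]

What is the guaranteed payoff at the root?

D (Max): max(3, 5) = 5
E (Max): max(8, 4) = 8
F (Max): max(9, 8) = 9
C (Min): min(5, 8, 9) = 5
H (Max): max(4, 15) = 15
I (Max): max(1, 9, 5, 9) = 9
J (Max): max(5, 10, 8) = 10
G (Min): min(15, 9, 10, 2) = 2
L (Max): max(7, 12) = 12
M (Max): max(6, 2, 1) = 6
N (Max): max(2, 12) = 12
K (Min): min(12, 6, 12, 15) = 6
B (Max): max(5, 2, 6, 8) = 8
Root (Min): min(8, 10, 12) = 8

8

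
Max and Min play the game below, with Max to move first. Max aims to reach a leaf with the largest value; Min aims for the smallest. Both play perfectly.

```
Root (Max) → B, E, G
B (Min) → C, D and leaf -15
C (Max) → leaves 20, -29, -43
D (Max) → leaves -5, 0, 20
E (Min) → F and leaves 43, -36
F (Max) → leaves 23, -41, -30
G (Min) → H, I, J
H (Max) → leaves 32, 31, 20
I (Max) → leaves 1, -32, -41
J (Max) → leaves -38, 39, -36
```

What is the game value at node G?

H: max(32, 31, 20) = 32
I: max(1, -32, -41) = 1
J: max(-38, 39, -36) = 39
G: min(32, 1, 39) = 1

1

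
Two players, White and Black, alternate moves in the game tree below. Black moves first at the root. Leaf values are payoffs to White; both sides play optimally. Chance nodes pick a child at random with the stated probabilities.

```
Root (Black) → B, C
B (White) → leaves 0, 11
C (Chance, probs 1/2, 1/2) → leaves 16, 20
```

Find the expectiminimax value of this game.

B (White): max(0, 11) = 11
C (Chance): 1/2·16 + 1/2·20 = 18
Root (Black): min(11, 18) = 11

11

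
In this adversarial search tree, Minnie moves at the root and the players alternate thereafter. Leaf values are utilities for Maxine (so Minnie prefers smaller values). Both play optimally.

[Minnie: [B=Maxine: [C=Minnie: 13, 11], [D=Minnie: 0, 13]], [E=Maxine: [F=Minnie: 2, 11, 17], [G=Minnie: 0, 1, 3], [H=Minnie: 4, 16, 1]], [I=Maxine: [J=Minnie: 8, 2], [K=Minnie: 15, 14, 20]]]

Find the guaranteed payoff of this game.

C (Minnie): min(13, 11) = 11
D (Minnie): min(0, 13) = 0
B (Maxine): max(11, 0) = 11
F (Minnie): min(2, 11, 17) = 2
G (Minnie): min(0, 1, 3) = 0
H (Minnie): min(4, 16, 1) = 1
E (Maxine): max(2, 0, 1) = 2
J (Minnie): min(8, 2) = 2
K (Minnie): min(15, 14, 20) = 14
I (Maxine): max(2, 14) = 14
Root (Minnie): min(11, 2, 14) = 2

2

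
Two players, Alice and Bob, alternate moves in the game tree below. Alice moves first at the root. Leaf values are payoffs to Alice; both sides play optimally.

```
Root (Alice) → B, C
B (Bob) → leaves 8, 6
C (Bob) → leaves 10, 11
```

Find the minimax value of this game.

B (Bob): min(8, 6) = 6
C (Bob): min(10, 11) = 10
Root (Alice): max(6, 10) = 10

10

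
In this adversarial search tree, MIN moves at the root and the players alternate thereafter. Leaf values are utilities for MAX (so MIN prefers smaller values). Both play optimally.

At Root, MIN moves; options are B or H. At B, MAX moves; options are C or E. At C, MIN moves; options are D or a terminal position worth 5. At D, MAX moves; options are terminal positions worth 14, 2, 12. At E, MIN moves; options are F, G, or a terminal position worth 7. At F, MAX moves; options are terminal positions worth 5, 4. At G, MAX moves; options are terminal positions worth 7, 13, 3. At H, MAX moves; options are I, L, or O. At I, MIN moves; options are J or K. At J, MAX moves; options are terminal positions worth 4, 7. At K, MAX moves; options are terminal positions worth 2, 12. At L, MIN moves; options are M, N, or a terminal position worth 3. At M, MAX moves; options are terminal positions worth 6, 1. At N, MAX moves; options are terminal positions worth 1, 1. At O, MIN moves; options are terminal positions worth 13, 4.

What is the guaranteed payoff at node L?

1

M: max(6, 1) = 6
N: max(1, 1) = 1
L: min(6, 1, 3) = 1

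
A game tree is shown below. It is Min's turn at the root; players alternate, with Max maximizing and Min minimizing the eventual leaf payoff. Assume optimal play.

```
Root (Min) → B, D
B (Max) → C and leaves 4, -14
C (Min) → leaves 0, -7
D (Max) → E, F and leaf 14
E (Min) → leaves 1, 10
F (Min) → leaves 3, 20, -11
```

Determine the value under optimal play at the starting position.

4

C (Min): min(0, -7) = -7
B (Max): max(-7, 4, -14) = 4
E (Min): min(1, 10) = 1
F (Min): min(3, 20, -11) = -11
D (Max): max(1, -11, 14) = 14
Root (Min): min(4, 14) = 4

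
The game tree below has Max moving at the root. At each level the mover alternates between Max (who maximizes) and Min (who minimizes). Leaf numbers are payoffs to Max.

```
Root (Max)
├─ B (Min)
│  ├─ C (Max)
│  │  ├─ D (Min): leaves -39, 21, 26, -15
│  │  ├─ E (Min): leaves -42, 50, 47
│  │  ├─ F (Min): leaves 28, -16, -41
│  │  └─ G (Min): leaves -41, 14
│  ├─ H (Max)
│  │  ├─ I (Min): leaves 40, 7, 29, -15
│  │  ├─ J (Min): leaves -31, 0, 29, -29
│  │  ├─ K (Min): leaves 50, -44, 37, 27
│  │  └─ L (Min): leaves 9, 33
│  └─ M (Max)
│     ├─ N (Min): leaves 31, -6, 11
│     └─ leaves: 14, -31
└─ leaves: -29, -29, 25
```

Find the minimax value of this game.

25

D (Min): min(-39, 21, 26, -15) = -39
E (Min): min(-42, 50, 47) = -42
F (Min): min(28, -16, -41) = -41
G (Min): min(-41, 14) = -41
C (Max): max(-39, -42, -41, -41) = -39
I (Min): min(40, 7, 29, -15) = -15
J (Min): min(-31, 0, 29, -29) = -31
K (Min): min(50, -44, 37, 27) = -44
L (Min): min(9, 33) = 9
H (Max): max(-15, -31, -44, 9) = 9
N (Min): min(31, -6, 11) = -6
M (Max): max(-6, 14, -31) = 14
B (Min): min(-39, 9, 14) = -39
Root (Max): max(-39, -29, -29, 25) = 25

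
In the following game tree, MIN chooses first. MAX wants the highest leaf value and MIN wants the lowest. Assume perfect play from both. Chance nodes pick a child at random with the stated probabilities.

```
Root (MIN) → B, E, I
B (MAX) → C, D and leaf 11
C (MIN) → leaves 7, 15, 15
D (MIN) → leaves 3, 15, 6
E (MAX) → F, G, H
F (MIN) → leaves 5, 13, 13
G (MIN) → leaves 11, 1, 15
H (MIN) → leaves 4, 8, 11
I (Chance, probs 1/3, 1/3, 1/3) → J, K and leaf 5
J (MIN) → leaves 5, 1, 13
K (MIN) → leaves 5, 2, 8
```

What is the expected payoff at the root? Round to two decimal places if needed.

2.67

C (MIN): min(7, 15, 15) = 7
D (MIN): min(3, 15, 6) = 3
B (MAX): max(7, 3, 11) = 11
F (MIN): min(5, 13, 13) = 5
G (MIN): min(11, 1, 15) = 1
H (MIN): min(4, 8, 11) = 4
E (MAX): max(5, 1, 4) = 5
J (MIN): min(5, 1, 13) = 1
K (MIN): min(5, 2, 8) = 2
I (Chance): 1/3·1 + 1/3·2 + 1/3·5 = 2.67
Root (MIN): min(11, 5, 2.67) = 2.67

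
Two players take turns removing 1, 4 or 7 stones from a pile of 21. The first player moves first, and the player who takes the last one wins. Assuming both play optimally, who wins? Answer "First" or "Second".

Compute winning (W) and losing (L) positions by backward induction:
i:   0  1  2  3  4  5  6  7  8  9 10 11 12 13 14 15 16 17 18 19 20 21
     L  W  L  W  W  L  W  W  L  W  L  W  W  L  W  W  L  W  L  W  W  L
Position 21 is L, so the second player wins.

Second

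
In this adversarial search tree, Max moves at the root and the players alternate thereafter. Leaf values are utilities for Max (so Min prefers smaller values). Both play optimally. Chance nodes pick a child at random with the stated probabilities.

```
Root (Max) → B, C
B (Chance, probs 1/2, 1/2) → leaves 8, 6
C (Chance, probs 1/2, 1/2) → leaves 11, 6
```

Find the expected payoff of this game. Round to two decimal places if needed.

B (Chance): 1/2·8 + 1/2·6 = 7
C (Chance): 1/2·11 + 1/2·6 = 8.5
Root (Max): max(7, 8.5) = 8.5

8.5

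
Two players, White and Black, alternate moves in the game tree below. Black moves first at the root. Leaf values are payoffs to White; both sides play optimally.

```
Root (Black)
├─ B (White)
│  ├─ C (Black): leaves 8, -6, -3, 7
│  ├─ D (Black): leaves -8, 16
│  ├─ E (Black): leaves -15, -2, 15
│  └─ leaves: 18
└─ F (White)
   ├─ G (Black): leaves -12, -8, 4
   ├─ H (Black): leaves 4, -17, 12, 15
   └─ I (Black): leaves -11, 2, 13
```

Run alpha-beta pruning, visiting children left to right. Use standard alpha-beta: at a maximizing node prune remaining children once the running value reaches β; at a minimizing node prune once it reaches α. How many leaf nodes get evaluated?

15

C [α=-∞,β=+∞]: v=-6
D [α=-6,β=+∞]: v=-8 after child 1 ≤ α → α-cutoff, skip 1
E [α=-6,β=+∞]: v=-15 after child 1 ≤ α → α-cutoff, skip 2
B [α=-∞,β=+∞]: v=18
G [α=-∞,β=18]: v=-12
H [α=-12,β=18]: v=-17 after child 2 ≤ α → α-cutoff, skip 2
I [α=-12,β=18]: v=-11
F [α=-∞,β=18]: v=-11
Root [α=-∞,β=+∞]: v=-11
Leaves evaluated: 15 of 20.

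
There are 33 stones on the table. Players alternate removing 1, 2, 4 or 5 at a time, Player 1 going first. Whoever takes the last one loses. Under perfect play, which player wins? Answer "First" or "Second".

i:   0  1  2  3  4  5  6  7  8  9 10 11 12 13 14 15 16 17 18 19 20 21 22 23 24 25 26 27 28 29 30 31 32 33
     W  L  W  W  L  W  W  L  W  W  L  W  W  L  W  W  L  W  W  L  W  W  L  W  W  L  W  W  L  W  W  L  W  W
Position 33 is W, so the first player wins.

First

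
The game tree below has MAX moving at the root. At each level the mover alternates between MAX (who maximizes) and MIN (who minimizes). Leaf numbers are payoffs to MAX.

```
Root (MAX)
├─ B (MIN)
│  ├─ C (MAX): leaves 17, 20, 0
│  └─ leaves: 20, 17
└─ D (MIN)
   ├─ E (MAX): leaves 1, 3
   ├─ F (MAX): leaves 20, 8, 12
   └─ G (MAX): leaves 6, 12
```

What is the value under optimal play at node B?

C: max(17, 20, 0) = 20
B: min(20, 20, 17) = 17

17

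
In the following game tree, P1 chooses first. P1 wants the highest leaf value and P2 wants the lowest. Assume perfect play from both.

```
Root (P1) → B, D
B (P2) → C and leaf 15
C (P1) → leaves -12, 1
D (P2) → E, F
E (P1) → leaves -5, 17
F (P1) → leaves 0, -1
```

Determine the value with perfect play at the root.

C (P1): max(-12, 1) = 1
B (P2): min(1, 15) = 1
E (P1): max(-5, 17) = 17
F (P1): max(0, -1) = 0
D (P2): min(17, 0) = 0
Root (P1): max(1, 0) = 1

1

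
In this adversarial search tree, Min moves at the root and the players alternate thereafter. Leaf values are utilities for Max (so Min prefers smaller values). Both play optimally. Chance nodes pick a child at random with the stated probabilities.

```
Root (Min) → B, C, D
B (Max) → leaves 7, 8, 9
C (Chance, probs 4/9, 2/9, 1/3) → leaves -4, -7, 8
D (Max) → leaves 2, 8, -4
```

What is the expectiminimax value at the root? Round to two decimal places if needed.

B (Max): max(7, 8, 9) = 9
C (Chance): 4/9·-4 + 2/9·-7 + 1/3·8 = -0.67
D (Max): max(2, 8, -4) = 8
Root (Min): min(9, -0.67, 8) = -0.67

-0.67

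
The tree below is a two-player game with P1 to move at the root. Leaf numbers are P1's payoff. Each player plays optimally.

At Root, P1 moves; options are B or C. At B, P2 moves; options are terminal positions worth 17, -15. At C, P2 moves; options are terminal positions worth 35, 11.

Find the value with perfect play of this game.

B (P2): min(17, -15) = -15
C (P2): min(35, 11) = 11
Root (P1): max(-15, 11) = 11

11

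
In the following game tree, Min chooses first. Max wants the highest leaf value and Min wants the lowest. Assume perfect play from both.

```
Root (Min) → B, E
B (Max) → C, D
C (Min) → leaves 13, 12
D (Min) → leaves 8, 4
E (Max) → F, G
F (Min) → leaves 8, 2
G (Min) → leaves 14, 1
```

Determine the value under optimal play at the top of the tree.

C (Min): min(13, 12) = 12
D (Min): min(8, 4) = 4
B (Max): max(12, 4) = 12
F (Min): min(8, 2) = 2
G (Min): min(14, 1) = 1
E (Max): max(2, 1) = 2
Root (Min): min(12, 2) = 2

2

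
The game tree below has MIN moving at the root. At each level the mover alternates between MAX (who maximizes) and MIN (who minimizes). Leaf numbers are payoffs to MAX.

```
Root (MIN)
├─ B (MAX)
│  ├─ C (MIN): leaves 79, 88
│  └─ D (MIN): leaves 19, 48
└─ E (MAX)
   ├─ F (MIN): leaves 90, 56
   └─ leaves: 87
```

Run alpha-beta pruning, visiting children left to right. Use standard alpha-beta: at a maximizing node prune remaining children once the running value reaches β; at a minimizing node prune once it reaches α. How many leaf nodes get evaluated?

C [α=-∞,β=+∞]: v=79
D [α=79,β=+∞]: v=19 after child 1 ≤ α → α-cutoff, skip 1
B [α=-∞,β=+∞]: v=79
F [α=-∞,β=79]: v=56
E [α=-∞,β=79]: v=87
Root [α=-∞,β=+∞]: v=79
Leaves evaluated: 6 of 7.

6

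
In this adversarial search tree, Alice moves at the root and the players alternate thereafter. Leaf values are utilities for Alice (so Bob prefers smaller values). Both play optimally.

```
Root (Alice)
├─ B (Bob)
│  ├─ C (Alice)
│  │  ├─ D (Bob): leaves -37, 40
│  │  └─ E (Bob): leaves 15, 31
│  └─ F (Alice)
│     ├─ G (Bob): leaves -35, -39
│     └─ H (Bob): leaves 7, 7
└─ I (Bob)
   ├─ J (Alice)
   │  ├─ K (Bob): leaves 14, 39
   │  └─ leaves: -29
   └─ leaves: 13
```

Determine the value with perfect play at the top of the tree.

D (Bob): min(-37, 40) = -37
E (Bob): min(15, 31) = 15
C (Alice): max(-37, 15) = 15
G (Bob): min(-35, -39) = -39
H (Bob): min(7, 7) = 7
F (Alice): max(-39, 7) = 7
B (Bob): min(15, 7) = 7
K (Bob): min(14, 39) = 14
J (Alice): max(14, -29) = 14
I (Bob): min(14, 13) = 13
Root (Alice): max(7, 13) = 13

13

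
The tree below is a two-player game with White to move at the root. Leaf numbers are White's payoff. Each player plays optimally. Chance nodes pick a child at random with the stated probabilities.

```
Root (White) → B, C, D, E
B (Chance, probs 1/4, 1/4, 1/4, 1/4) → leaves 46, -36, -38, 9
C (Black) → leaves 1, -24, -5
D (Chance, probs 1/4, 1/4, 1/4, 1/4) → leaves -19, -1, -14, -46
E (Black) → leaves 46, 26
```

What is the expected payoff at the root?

B (Chance): 1/4·46 + 1/4·-36 + 1/4·-38 + 1/4·9 = -4.75
C (Black): min(1, -24, -5) = -24
D (Chance): 1/4·-19 + 1/4·-1 + 1/4·-14 + 1/4·-46 = -20
E (Black): min(46, 26) = 26
Root (White): max(-4.75, -24, -20, 26) = 26

26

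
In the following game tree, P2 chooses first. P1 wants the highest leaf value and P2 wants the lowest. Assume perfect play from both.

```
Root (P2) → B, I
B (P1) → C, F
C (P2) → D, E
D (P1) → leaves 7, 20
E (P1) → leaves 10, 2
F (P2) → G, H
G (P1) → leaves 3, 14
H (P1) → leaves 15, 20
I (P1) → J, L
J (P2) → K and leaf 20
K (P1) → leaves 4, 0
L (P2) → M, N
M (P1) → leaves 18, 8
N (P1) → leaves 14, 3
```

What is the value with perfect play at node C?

D: max(7, 20) = 20
E: max(10, 2) = 10
C: min(20, 10) = 10

10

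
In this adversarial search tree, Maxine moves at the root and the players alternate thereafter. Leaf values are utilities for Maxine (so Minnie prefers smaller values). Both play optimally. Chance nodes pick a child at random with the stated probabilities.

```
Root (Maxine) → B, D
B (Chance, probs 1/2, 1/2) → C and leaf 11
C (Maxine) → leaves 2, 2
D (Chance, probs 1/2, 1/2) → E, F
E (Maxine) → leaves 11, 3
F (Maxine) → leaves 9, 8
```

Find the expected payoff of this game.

10

C (Maxine): max(2, 2) = 2
B (Chance): 1/2·2 + 1/2·11 = 6.5
E (Maxine): max(11, 3) = 11
F (Maxine): max(9, 8) = 9
D (Chance): 1/2·11 + 1/2·9 = 10
Root (Maxine): max(6.5, 10) = 10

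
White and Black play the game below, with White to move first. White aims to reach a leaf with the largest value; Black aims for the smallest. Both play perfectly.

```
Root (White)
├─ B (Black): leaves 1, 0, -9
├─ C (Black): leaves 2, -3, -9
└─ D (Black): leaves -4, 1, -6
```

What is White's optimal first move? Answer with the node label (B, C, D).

D

B (Black): min(1, 0, -9) = -9
C (Black): min(2, -3, -9) = -9
D (Black): min(-4, 1, -6) = -6
Root (White): max(-9, -9, -6) = -6
White picks the child with the highest value: D (value -6).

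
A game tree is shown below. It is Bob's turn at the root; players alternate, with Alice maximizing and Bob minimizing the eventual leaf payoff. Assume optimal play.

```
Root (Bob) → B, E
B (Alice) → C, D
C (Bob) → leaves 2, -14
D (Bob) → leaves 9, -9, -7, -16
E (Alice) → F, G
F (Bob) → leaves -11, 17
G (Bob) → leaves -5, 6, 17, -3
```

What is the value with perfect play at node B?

C: min(2, -14) = -14
D: min(9, -9, -7, -16) = -16
B: max(-14, -16) = -14

-14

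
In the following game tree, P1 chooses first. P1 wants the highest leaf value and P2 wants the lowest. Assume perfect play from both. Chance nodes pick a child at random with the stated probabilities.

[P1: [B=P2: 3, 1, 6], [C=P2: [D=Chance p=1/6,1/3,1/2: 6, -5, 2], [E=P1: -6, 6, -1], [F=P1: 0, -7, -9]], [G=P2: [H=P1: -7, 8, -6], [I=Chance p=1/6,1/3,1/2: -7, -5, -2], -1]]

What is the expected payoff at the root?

1

B (P2): min(3, 1, 6) = 1
D (Chance): 1/6·6 + 1/3·-5 + 1/2·2 = 0.33
E (P1): max(-6, 6, -1) = 6
F (P1): max(0, -7, -9) = 0
C (P2): min(0.33, 6, 0) = 0
H (P1): max(-7, 8, -6) = 8
I (Chance): 1/6·-7 + 1/3·-5 + 1/2·-2 = -3.83
G (P2): min(8, -3.83, -1) = -3.83
Root (P1): max(1, 0, -3.83) = 1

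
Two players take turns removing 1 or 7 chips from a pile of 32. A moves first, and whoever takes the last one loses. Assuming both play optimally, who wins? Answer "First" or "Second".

Positions where the player to move wins (W) vs loses (L):
i:   0  1  2  3  4  5  6  7  8  9 10 11 12 13 14 15 16 17 18 19 20 21 22 23 24 25 26 27 28 29 30 31 32
     W  L  W  L  W  L  W  L  W  L  W  L  W  L  W  L  W  L  W  L  W  L  W  L  W  L  W  L  W  L  W  L  W
Position 32 is W, so the first player wins.

First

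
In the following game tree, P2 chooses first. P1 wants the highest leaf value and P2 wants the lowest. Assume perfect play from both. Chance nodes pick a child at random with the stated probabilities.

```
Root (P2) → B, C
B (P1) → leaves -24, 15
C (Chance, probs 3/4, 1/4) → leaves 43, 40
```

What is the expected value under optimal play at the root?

B (P1): max(-24, 15) = 15
C (Chance): 3/4·43 + 1/4·40 = 42.25
Root (P2): min(15, 42.25) = 15

15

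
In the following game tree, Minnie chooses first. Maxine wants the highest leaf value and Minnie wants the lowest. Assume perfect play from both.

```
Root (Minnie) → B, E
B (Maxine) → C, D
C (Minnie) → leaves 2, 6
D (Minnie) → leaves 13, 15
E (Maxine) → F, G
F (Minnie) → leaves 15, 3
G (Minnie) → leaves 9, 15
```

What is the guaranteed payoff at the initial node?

C (Minnie): min(2, 6) = 2
D (Minnie): min(13, 15) = 13
B (Maxine): max(2, 13) = 13
F (Minnie): min(15, 3) = 3
G (Minnie): min(9, 15) = 9
E (Maxine): max(3, 9) = 9
Root (Minnie): min(13, 9) = 9

9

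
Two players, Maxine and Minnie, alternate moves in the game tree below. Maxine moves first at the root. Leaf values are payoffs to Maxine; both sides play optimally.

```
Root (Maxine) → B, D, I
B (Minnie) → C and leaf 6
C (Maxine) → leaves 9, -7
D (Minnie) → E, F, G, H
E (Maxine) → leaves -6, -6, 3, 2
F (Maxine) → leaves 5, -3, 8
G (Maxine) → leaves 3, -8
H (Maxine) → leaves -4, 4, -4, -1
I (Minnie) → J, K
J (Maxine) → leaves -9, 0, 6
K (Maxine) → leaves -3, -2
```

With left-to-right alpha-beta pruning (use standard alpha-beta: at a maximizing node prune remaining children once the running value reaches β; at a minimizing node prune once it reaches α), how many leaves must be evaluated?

C [α=-∞,β=+∞]: v=9
B [α=-∞,β=+∞]: v=6
E [α=6,β=+∞]: v=3
D [α=6,β=+∞]: v=3 after child 1 ≤ α → α-cutoff, skip 3
J [α=6,β=+∞]: v=6
I [α=6,β=+∞]: v=6 after child 1 ≤ α → α-cutoff, skip 1
Root [α=-∞,β=+∞]: v=6
Leaves evaluated: 10 of 21.

10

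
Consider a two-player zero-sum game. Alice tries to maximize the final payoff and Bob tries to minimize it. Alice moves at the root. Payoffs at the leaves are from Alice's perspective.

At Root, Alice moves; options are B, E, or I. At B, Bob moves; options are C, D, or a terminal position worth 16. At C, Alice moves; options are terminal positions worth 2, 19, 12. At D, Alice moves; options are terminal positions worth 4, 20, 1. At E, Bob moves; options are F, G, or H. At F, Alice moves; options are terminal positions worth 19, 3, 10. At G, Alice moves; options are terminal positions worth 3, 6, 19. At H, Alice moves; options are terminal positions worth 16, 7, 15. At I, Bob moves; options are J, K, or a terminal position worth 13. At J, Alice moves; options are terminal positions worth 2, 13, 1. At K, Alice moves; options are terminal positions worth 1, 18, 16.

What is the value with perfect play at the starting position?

C (Alice): max(2, 19, 12) = 19
D (Alice): max(4, 20, 1) = 20
B (Bob): min(19, 20, 16) = 16
F (Alice): max(19, 3, 10) = 19
G (Alice): max(3, 6, 19) = 19
H (Alice): max(16, 7, 15) = 16
E (Bob): min(19, 19, 16) = 16
J (Alice): max(2, 13, 1) = 13
K (Alice): max(1, 18, 16) = 18
I (Bob): min(13, 18, 13) = 13
Root (Alice): max(16, 16, 13) = 16

16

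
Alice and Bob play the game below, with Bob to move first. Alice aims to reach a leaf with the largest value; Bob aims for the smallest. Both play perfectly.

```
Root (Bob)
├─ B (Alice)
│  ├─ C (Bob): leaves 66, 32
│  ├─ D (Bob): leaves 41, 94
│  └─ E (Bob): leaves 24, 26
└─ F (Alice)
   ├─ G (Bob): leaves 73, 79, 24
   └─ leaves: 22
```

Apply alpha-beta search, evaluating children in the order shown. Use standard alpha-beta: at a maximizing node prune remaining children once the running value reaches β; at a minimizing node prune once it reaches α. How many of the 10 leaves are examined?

C [α=-∞,β=+∞]: v=32
D [α=32,β=+∞]: v=41
E [α=41,β=+∞]: v=24 after child 1 ≤ α → α-cutoff, skip 1
B [α=-∞,β=+∞]: v=41
G [α=-∞,β=41]: v=24
F [α=-∞,β=41]: v=24
Root [α=-∞,β=+∞]: v=24
Leaves evaluated: 9 of 10.

9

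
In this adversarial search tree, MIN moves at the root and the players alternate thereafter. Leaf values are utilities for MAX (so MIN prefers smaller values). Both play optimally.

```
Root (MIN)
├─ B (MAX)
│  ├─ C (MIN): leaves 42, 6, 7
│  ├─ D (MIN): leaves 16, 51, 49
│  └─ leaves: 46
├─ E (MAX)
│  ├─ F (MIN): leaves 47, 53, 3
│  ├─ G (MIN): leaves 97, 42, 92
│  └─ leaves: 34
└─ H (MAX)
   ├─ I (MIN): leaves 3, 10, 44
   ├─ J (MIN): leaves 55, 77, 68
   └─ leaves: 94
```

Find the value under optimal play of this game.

42

C (MIN): min(42, 6, 7) = 6
D (MIN): min(16, 51, 49) = 16
B (MAX): max(6, 16, 46) = 46
F (MIN): min(47, 53, 3) = 3
G (MIN): min(97, 42, 92) = 42
E (MAX): max(3, 42, 34) = 42
I (MIN): min(3, 10, 44) = 3
J (MIN): min(55, 77, 68) = 55
H (MAX): max(3, 55, 94) = 94
Root (MIN): min(46, 42, 94) = 42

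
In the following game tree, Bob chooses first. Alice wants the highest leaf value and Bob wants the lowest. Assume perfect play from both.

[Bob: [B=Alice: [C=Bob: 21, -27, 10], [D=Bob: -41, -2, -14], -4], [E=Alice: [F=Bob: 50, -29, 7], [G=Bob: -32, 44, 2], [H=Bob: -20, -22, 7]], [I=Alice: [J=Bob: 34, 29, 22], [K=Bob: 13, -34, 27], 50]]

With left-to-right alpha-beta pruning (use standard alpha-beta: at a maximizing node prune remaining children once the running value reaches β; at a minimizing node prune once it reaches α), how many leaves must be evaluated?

C [α=-∞,β=+∞]: v=-27
D [α=-27,β=+∞]: v=-41 after child 1 ≤ α → α-cutoff, skip 2
B [α=-∞,β=+∞]: v=-4
F [α=-∞,β=-4]: v=-29
G [α=-29,β=-4]: v=-32 after child 1 ≤ α → α-cutoff, skip 2
H [α=-29,β=-4]: v=-22
E [α=-∞,β=-4]: v=-22
J [α=-∞,β=-22]: v=22
I [α=-∞,β=-22]: v=22 after child 1 ≥ β → β-cutoff, skip 2
Root [α=-∞,β=+∞]: v=-22
Leaves evaluated: 15 of 23.

15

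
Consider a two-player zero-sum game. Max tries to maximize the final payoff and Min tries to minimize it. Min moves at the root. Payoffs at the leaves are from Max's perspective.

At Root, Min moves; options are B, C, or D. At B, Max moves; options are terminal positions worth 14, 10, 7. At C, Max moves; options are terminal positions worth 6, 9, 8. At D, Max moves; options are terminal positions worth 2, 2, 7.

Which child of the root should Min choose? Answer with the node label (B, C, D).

D

B (Max): max(14, 10, 7) = 14
C (Max): max(6, 9, 8) = 9
D (Max): max(2, 2, 7) = 7
Root (Min): min(14, 9, 7) = 7
Min picks the child with the lowest value: D (value 7).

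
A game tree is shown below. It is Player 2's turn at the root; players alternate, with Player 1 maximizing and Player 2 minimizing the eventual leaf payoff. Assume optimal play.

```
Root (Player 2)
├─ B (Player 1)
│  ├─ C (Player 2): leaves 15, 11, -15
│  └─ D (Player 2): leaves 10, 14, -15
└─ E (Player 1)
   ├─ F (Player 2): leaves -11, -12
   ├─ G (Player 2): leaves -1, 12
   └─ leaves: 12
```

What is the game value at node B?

C: min(15, 11, -15) = -15
D: min(10, 14, -15) = -15
B: max(-15, -15) = -15

-15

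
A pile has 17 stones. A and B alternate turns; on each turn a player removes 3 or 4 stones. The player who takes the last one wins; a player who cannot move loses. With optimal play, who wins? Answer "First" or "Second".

First

Positions where the player to move wins (W) vs loses (L):
i:   0  1  2  3  4  5  6  7  8  9 10 11 12 13 14 15 16 17
     L  L  L  W  W  W  W  L  L  L  W  W  W  W  L  L  L  W
Position 17 is W, so the first player wins.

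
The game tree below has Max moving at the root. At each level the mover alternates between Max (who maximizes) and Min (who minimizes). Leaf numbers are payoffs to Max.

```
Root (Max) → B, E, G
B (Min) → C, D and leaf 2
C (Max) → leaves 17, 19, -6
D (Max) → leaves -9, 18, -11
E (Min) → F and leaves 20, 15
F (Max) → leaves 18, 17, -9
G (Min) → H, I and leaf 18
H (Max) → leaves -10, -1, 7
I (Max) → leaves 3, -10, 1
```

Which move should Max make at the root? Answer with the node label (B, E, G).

C (Max): max(17, 19, -6) = 19
D (Max): max(-9, 18, -11) = 18
B (Min): min(19, 18, 2) = 2
F (Max): max(18, 17, -9) = 18
E (Min): min(18, 20, 15) = 15
H (Max): max(-10, -1, 7) = 7
I (Max): max(3, -10, 1) = 3
G (Min): min(7, 3, 18) = 3
Root (Max): max(2, 15, 3) = 15
Max picks the child with the highest value: E (value 15).

E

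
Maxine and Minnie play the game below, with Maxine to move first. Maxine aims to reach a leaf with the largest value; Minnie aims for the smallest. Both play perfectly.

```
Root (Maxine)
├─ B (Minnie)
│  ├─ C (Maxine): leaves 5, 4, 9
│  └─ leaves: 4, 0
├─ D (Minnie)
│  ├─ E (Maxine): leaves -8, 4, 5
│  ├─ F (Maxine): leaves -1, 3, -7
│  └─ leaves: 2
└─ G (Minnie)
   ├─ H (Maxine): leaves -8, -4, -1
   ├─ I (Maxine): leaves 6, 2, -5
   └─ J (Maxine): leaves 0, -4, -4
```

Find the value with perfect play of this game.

C (Maxine): max(5, 4, 9) = 9
B (Minnie): min(9, 4, 0) = 0
E (Maxine): max(-8, 4, 5) = 5
F (Maxine): max(-1, 3, -7) = 3
D (Minnie): min(5, 3, 2) = 2
H (Maxine): max(-8, -4, -1) = -1
I (Maxine): max(6, 2, -5) = 6
J (Maxine): max(0, -4, -4) = 0
G (Minnie): min(-1, 6, 0) = -1
Root (Maxine): max(0, 2, -1) = 2

2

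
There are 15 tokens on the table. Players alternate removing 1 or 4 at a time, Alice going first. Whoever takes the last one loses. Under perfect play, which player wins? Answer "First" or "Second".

W/L table (W = player to move can force a win):
i:   0  1  2  3  4  5  6  7  8  9 10 11 12 13 14 15
     W  L  W  L  W  W  L  W  L  W  W  L  W  L  W  W
Position 15 is W, so the first player wins.

First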